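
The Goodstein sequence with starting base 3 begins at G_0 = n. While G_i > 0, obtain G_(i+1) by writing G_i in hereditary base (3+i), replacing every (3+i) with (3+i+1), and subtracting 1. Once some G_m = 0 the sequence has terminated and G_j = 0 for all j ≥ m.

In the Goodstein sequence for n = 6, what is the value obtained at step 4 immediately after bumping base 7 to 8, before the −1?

8

step 0: 6 = 2·3; sub 4 for 3: 2·4; = 8; G_1 = 8−1 = 7
step 1: 7 = 4 + 3; sub 5 for 4: 5 + 3; = 8; G_2 = 8−1 = 7
step 2: 7 = 5 + 2; sub 6 for 5: 6 + 2; = 8; G_3 = 8−1 = 7
step 3: 7 = 6 + 1; sub 7 for 6: 7 + 1; = 8; G_4 = 8−1 = 7
step 4: 7 = 7; sub 8 for 7: 8; = 8; G_5 = 8−1 = 7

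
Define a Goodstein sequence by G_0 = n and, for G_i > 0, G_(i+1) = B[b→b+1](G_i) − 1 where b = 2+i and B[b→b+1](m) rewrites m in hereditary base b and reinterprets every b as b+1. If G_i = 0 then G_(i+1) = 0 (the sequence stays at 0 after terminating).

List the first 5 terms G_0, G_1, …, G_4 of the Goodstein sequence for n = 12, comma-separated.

step 0: 12 = 2^(2 + 1) + 2^2; sub 3 for 2: 3^(3 + 1) + 3^3; = 108; G_1 = 108−1 = 107
step 1: 107 = 3^(3 + 1) + 2·3^2 + 2·3 + 2; sub 4 for 3: 4^(4 + 1) + 2·4^2 + 2·4 + 2; = 1066; G_2 = 1066−1 = 1065
step 2: 1065 = 4^(4 + 1) + 2·4^2 + 2·4 + 1; sub 5 for 4: 5^(5 + 1) + 2·5^2 + 2·5 + 1; = 15686; G_3 = 15686−1 = 15685
step 3: 15685 = 5^(5 + 1) + 2·5^2 + 2·5; sub 6 for 5: 6^(6 + 1) + 2·6^2 + 2·6; = 280020; G_4 = 280020−1 = 280019

12, 107, 1065, 15685, 280019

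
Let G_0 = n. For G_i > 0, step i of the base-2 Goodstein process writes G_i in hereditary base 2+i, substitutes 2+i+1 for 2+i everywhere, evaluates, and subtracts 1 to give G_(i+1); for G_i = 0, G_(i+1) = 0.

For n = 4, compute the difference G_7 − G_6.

34

(0) 4|_2 = 2^2 ↦ 3^3|_3 = 27 ⇒ 26
(1) 26|_3 = 2·3^2 + 2·3 + 2 ↦ 2·4^2 + 2·4 + 2|_4 = 42 ⇒ 41
(2) 41|_4 = 2·4^2 + 2·4 + 1 ↦ 2·5^2 + 2·5 + 1|_5 = 61 ⇒ 60
(3) 60|_5 = 2·5^2 + 2·5 ↦ 2·6^2 + 2·6|_6 = 84 ⇒ 83
(4) 83|_6 = 2·6^2 + 6 + 5 ↦ 2·7^2 + 7 + 5|_7 = 110 ⇒ 109
(5) 109|_7 = 2·7^2 + 7 + 4 ↦ 2·8^2 + 8 + 4|_8 = 140 ⇒ 139
(6) 139|_8 = 2·8^2 + 8 + 3 ↦ 2·9^2 + 9 + 3|_9 = 174 ⇒ 173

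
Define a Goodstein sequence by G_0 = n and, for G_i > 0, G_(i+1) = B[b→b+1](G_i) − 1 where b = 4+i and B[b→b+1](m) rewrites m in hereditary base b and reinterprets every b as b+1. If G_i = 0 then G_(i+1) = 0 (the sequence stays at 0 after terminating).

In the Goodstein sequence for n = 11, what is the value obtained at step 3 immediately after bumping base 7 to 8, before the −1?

i=0: 11 = 2·4 + 3 (b=4); 4→5: 2·5 + 3 = 13; 13−1 = 12
i=1: 12 = 2·5 + 2 (b=5); 5→6: 2·6 + 2 = 14; 14−1 = 13
i=2: 13 = 2·6 + 1 (b=6); 6→7: 2·7 + 1 = 15; 15−1 = 14

16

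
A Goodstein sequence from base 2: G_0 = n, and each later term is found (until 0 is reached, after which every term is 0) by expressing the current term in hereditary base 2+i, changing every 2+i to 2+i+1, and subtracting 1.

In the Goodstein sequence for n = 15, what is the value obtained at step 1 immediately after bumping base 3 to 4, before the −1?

step 0: 15 = 2^(2 + 1) + 2^2 + 2 + 1; sub 3 for 2: 3^(3 + 1) + 3^3 + 3 + 1; = 112; G_1 = 112−1 = 111
step 1: 111 = 3^(3 + 1) + 3^3 + 3; sub 4 for 3: 4^(4 + 1) + 4^4 + 4; = 1284; G_2 = 1284−1 = 1283

1284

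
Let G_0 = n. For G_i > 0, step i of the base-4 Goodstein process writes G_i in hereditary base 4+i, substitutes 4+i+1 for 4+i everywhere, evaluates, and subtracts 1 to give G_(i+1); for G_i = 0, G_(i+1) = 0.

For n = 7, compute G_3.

7

(0) 7|_4 = 4 + 3 ↦ 5 + 3|_5 = 8 ⇒ 7
(1) 7|_5 = 5 + 2 ↦ 6 + 2|_6 = 8 ⇒ 7
(2) 7|_6 = 6 + 1 ↦ 7 + 1|_7 = 8 ⇒ 7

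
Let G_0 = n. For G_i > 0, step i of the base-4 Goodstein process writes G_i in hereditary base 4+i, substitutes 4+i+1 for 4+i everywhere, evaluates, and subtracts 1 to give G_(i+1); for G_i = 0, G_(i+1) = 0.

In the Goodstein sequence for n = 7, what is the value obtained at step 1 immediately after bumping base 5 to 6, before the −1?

8

i=0: 7 = 4 + 3 (b=4); 4→5: 5 + 3 = 8; 8−1 = 7
i=1: 7 = 5 + 2 (b=5); 5→6: 6 + 2 = 8; 8−1 = 7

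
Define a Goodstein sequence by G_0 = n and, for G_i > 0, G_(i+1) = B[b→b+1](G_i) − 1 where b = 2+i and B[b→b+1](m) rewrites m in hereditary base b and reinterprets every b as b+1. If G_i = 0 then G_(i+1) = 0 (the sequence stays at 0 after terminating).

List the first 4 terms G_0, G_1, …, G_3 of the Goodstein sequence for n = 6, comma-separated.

6, 29, 257, 3125

6 —HB2→ 2^2 + 2 —bump→ 3^3 + 3 = 30 —(−1)→ 29
29 —HB3→ 3^3 + 2 —bump→ 4^4 + 2 = 258 —(−1)→ 257
257 —HB4→ 4^4 + 1 —bump→ 5^5 + 1 = 3126 —(−1)→ 3125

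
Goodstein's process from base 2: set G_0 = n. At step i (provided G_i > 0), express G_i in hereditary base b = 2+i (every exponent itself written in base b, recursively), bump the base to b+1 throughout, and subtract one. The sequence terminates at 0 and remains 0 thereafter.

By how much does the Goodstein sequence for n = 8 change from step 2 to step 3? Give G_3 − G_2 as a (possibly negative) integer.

i=0: 8 = 2^(2 + 1) (b=2); 2→3: 3^(3 + 1) = 81; 81−1 = 80
i=1: 80 = 2·3^3 + 2·3^2 + 2·3 + 2 (b=3); 3→4: 2·4^4 + 2·4^2 + 2·4 + 2 = 554; 554−1 = 553
i=2: 553 = 2·4^4 + 2·4^2 + 2·4 + 1 (b=4); 4→5: 2·5^5 + 2·5^2 + 2·5 + 1 = 6311; 6311−1 = 6310

5757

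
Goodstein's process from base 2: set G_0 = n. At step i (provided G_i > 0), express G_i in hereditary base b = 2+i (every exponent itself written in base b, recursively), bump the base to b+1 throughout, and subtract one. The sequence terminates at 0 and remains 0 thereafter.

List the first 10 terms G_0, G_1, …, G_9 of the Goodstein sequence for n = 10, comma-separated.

base 2: 10 = 2^(2 + 1) + 2; at 3: 3^(3 + 1) + 3 = 84; next = 83
base 3: 83 = 3^(3 + 1) + 2; at 4: 4^(4 + 1) + 2 = 1026; next = 1025
base 4: 1025 = 4^(4 + 1) + 1; at 5: 5^(5 + 1) + 1 = 15626; next = 15625
base 5: 15625 = 5^(5 + 1); at 6: 6^(6 + 1) = 279936; next = 279935
base 6: 279935 = 5·6^6 + 5·6^5 + 5·6^4 + 5·6^3 + 5·6^2 + 5·6 + 5; at 7: 5·7^7 + 5·7^5 + 5·7^4 + 5·7^3 + 5·7^2 + 5·7 + 5 = 4215755; next = 4215754
base 7: 4215754 = 5·7^7 + 5·7^5 + 5·7^4 + 5·7^3 + 5·7^2 + 5·7 + 4; at 8: 5·8^8 + 5·8^5 + 5·8^4 + 5·8^3 + 5·8^2 + 5·8 + 4 = 84073324; next = 84073323
base 8: 84073323 = 5·8^8 + 5·8^5 + 5·8^4 + 5·8^3 + 5·8^2 + 5·8 + 3; at 9: 5·9^9 + 5·9^5 + 5·9^4 + 5·9^3 + 5·9^2 + 5·9 + 3 = 1937434593; next = 1937434592
base 9: 1937434592 = 5·9^9 + 5·9^5 + 5·9^4 + 5·9^3 + 5·9^2 + 5·9 + 2; at 10: 5·10^10 + 5·10^5 + 5·10^4 + 5·10^3 + 5·10^2 + 5·10 + 2 = 50000555552; next = 50000555551
base 10: 50000555551 = 5·10^10 + 5·10^5 + 5·10^4 + 5·10^3 + 5·10^2 + 5·10 + 1; at 11: 5·11^11 + 5·11^5 + 5·11^4 + 5·11^3 + 5·11^2 + 5·11 + 1 = 1426559238831; next = 1426559238830

10, 83, 1025, 15625, 279935, 4215754, 84073323, 1937434592, 50000555551, 1426559238830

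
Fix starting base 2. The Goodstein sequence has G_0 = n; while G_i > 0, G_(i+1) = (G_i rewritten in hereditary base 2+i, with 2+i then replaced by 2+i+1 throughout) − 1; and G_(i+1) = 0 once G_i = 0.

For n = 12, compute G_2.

base 2: 12 = 2^(2 + 1) + 2^2; at 3: 3^(3 + 1) + 3^3 = 108; next = 107
base 3: 107 = 3^(3 + 1) + 2·3^2 + 2·3 + 2; at 4: 4^(4 + 1) + 2·4^2 + 2·4 + 2 = 1066; next = 1065
base 4: 1065 = 4^(4 + 1) + 2·4^2 + 2·4 + 1; at 5: 5^(5 + 1) + 2·5^2 + 2·5 + 1 = 15686; next = 15685

1065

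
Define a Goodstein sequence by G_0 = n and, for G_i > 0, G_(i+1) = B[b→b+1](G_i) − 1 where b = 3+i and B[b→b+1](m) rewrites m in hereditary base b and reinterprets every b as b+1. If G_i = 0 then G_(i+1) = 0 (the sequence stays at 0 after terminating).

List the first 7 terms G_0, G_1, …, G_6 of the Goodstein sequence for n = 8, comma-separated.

G_0=8  [base 3] 2·3 + 2  →[3↦4]→  2·4 + 2 = 10  −1 ⇒ G_1=9
G_1=9  [base 4] 2·4 + 1  →[4↦5]→  2·5 + 1 = 11  −1 ⇒ G_2=10
G_2=10  [base 5] 2·5  →[5↦6]→  2·6 = 12  −1 ⇒ G_3=11
G_3=11  [base 6] 6 + 5  →[6↦7]→  7 + 5 = 12  −1 ⇒ G_4=11
G_4=11  [base 7] 7 + 4  →[7↦8]→  8 + 4 = 12  −1 ⇒ G_5=11
G_5=11  [base 8] 8 + 3  →[8↦9]→  9 + 3 = 12  −1 ⇒ G_6=11

8, 9, 10, 11, 11, 11, 11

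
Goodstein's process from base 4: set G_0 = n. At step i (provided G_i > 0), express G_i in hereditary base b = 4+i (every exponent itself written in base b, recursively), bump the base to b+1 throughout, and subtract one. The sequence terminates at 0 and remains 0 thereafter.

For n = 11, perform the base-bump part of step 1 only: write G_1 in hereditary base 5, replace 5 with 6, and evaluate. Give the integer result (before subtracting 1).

14

11 —HB4→ 2·4 + 3 —bump→ 2·5 + 3 = 13 —(−1)→ 12
12 —HB5→ 2·5 + 2 —bump→ 2·6 + 2 = 14 —(−1)→ 13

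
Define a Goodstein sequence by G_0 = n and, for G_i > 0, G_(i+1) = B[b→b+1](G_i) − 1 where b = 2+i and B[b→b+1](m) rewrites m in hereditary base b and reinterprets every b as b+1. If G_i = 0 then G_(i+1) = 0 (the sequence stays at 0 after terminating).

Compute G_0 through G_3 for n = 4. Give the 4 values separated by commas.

4, 26, 41, 60

4 —HB2→ 2^2 —bump→ 3^3 = 27 —(−1)→ 26
26 —HB3→ 2·3^2 + 2·3 + 2 —bump→ 2·4^2 + 2·4 + 2 = 42 —(−1)→ 41
41 —HB4→ 2·4^2 + 2·4 + 1 —bump→ 2·5^2 + 2·5 + 1 = 61 —(−1)→ 60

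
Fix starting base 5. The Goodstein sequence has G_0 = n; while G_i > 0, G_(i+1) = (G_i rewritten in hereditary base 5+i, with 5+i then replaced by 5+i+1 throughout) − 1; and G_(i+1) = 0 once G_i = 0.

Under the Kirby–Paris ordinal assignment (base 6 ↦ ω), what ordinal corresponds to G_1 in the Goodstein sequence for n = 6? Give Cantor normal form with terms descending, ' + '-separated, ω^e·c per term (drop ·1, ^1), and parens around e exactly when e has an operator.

ω

base 5: 6 = 5 + 1; at 6: 6 + 1 = 7; next = 6
base 6: 6 = 6; at 7: 7 = 7; next = 6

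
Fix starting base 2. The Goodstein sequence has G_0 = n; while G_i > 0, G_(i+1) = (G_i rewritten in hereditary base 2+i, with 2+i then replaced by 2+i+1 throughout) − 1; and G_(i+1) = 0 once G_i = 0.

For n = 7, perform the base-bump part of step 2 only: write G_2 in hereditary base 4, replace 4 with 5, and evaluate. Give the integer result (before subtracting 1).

i=0: 7 = 2^2 + 2 + 1 (b=2); 2→3: 3^3 + 3 + 1 = 31; 31−1 = 30
i=1: 30 = 3^3 + 3 (b=3); 3→4: 4^4 + 4 = 260; 260−1 = 259
i=2: 259 = 4^4 + 3 (b=4); 4→5: 5^5 + 3 = 3128; 3128−1 = 3127

3128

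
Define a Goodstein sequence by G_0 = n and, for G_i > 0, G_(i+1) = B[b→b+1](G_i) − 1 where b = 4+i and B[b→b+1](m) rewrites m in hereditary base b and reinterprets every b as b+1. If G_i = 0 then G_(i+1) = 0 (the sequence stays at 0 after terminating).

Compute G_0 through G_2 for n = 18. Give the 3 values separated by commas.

i=0: 18 = 4^2 + 2 (b=4); 4→5: 5^2 + 2 = 27; 27−1 = 26
i=1: 26 = 5^2 + 1 (b=5); 5→6: 6^2 + 1 = 37; 37−1 = 36

18, 26, 36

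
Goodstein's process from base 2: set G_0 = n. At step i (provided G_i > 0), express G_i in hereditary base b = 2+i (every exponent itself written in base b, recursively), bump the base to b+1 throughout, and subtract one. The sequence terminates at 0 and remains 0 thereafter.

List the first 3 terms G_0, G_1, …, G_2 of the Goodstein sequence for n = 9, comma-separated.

(0) 9|_2 = 2^(2 + 1) + 1 ↦ 3^(3 + 1) + 1|_3 = 82 ⇒ 81
(1) 81|_3 = 3^(3 + 1) ↦ 4^(4 + 1)|_4 = 1024 ⇒ 1023

9, 81, 1023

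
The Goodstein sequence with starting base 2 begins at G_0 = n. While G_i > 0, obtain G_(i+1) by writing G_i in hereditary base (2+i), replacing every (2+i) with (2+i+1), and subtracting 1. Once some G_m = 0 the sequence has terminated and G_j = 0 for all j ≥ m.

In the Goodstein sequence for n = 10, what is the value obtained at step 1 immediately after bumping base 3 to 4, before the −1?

[0] 10 ≡ 2^(2 + 1) + 2 (base 2). Lift 3: 84. −1: 83.
[1] 83 ≡ 3^(3 + 1) + 2 (base 3). Lift 4: 1026. −1: 1025.

1026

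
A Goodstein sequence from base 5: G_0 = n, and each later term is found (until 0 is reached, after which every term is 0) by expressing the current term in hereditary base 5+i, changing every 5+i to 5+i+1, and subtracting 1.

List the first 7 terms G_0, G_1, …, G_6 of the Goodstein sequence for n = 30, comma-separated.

step 0: 30 = 5^2 + 5; sub 6 for 5: 6^2 + 6; = 42; G_1 = 42−1 = 41
step 1: 41 = 6^2 + 5; sub 7 for 6: 7^2 + 5; = 54; G_2 = 54−1 = 53
step 2: 53 = 7^2 + 4; sub 8 for 7: 8^2 + 4; = 68; G_3 = 68−1 = 67
step 3: 67 = 8^2 + 3; sub 9 for 8: 9^2 + 3; = 84; G_4 = 84−1 = 83
step 4: 83 = 9^2 + 2; sub 10 for 9: 10^2 + 2; = 102; G_5 = 102−1 = 101
step 5: 101 = 10^2 + 1; sub 11 for 10: 11^2 + 1; = 122; G_6 = 122−1 = 121

30, 41, 53, 67, 83, 101, 121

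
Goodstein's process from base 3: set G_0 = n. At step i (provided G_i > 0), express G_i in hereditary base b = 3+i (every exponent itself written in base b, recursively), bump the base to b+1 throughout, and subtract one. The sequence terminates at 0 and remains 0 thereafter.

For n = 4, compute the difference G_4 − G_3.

-1

G_0=4  [base 3] 3 + 1  →[3↦4]→  4 + 1 = 5  −1 ⇒ G_1=4
G_1=4  [base 4] 4  →[4↦5]→  5 = 5  −1 ⇒ G_2=4
G_2=4  [base 5] 4  →[5↦6]→  4 = 4  −1 ⇒ G_3=3
G_3=3  [base 6] 3  →[6↦7]→  3 = 3  −1 ⇒ G_4=2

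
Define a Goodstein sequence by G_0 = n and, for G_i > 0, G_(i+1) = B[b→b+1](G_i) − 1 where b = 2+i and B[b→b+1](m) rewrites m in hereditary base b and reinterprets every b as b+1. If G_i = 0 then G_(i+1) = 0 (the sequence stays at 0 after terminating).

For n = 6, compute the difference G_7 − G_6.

144904

base 2: 6 = 2^2 + 2; at 3: 3^3 + 3 = 30; next = 29
base 3: 29 = 3^3 + 2; at 4: 4^4 + 2 = 258; next = 257
base 4: 257 = 4^4 + 1; at 5: 5^5 + 1 = 3126; next = 3125
base 5: 3125 = 5^5; at 6: 6^6 = 46656; next = 46655
base 6: 46655 = 5·6^5 + 5·6^4 + 5·6^3 + 5·6^2 + 5·6 + 5; at 7: 5·7^5 + 5·7^4 + 5·7^3 + 5·7^2 + 5·7 + 5 = 98040; next = 98039
base 7: 98039 = 5·7^5 + 5·7^4 + 5·7^3 + 5·7^2 + 5·7 + 4; at 8: 5·8^5 + 5·8^4 + 5·8^3 + 5·8^2 + 5·8 + 4 = 187244; next = 187243
base 8: 187243 = 5·8^5 + 5·8^4 + 5·8^3 + 5·8^2 + 5·8 + 3; at 9: 5·9^5 + 5·9^4 + 5·9^3 + 5·9^2 + 5·9 + 3 = 332148; next = 332147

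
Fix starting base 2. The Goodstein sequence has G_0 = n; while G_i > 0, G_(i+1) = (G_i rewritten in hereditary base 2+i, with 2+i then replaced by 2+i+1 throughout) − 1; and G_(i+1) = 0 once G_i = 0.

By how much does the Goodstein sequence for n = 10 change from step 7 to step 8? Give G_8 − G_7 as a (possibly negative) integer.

48063120959

10 —HB2→ 2^(2 + 1) + 2 —bump→ 3^(3 + 1) + 3 = 84 —(−1)→ 83
83 —HB3→ 3^(3 + 1) + 2 —bump→ 4^(4 + 1) + 2 = 1026 —(−1)→ 1025
1025 —HB4→ 4^(4 + 1) + 1 —bump→ 5^(5 + 1) + 1 = 15626 —(−1)→ 15625
15625 —HB5→ 5^(5 + 1) —bump→ 6^(6 + 1) = 279936 —(−1)→ 279935
279935 —HB6→ 5·6^6 + 5·6^5 + 5·6^4 + 5·6^3 + 5·6^2 + 5·6 + 5 —bump→ 5·7^7 + 5·7^5 + 5·7^4 + 5·7^3 + 5·7^2 + 5·7 + 5 = 4215755 —(−1)→ 4215754
4215754 —HB7→ 5·7^7 + 5·7^5 + 5·7^4 + 5·7^3 + 5·7^2 + 5·7 + 4 —bump→ 5·8^8 + 5·8^5 + 5·8^4 + 5·8^3 + 5·8^2 + 5·8 + 4 = 84073324 —(−1)→ 84073323
84073323 —HB8→ 5·8^8 + 5·8^5 + 5·8^4 + 5·8^3 + 5·8^2 + 5·8 + 3 —bump→ 5·9^9 + 5·9^5 + 5·9^4 + 5·9^3 + 5·9^2 + 5·9 + 3 = 1937434593 —(−1)→ 1937434592
1937434592 —HB9→ 5·9^9 + 5·9^5 + 5·9^4 + 5·9^3 + 5·9^2 + 5·9 + 2 —bump→ 5·10^10 + 5·10^5 + 5·10^4 + 5·10^3 + 5·10^2 + 5·10 + 2 = 50000555552 —(−1)→ 50000555551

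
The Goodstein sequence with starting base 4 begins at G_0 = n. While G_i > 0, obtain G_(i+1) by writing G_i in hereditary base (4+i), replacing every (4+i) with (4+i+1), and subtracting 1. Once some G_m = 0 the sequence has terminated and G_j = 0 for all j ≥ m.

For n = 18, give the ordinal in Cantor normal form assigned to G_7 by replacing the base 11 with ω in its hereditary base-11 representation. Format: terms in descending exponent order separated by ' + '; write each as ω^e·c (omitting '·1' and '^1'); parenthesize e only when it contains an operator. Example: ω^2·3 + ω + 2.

base 4: 18 = 4^2 + 2; at 5: 5^2 + 2 = 27; next = 26
base 5: 26 = 5^2 + 1; at 6: 6^2 + 1 = 37; next = 36
base 6: 36 = 6^2; at 7: 7^2 = 49; next = 48
base 7: 48 = 6·7 + 6; at 8: 6·8 + 6 = 54; next = 53
base 8: 53 = 6·8 + 5; at 9: 6·9 + 5 = 59; next = 58
base 9: 58 = 6·9 + 4; at 10: 6·10 + 4 = 64; next = 63
base 10: 63 = 6·10 + 3; at 11: 6·11 + 3 = 69; next = 68

ω·6 + 2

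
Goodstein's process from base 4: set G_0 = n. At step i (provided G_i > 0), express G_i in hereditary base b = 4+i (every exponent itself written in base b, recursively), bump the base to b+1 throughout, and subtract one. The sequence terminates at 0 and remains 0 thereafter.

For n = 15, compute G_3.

(0) 15|_4 = 3·4 + 3 ↦ 3·5 + 3|_5 = 18 ⇒ 17
(1) 17|_5 = 3·5 + 2 ↦ 3·6 + 2|_6 = 20 ⇒ 19
(2) 19|_6 = 3·6 + 1 ↦ 3·7 + 1|_7 = 22 ⇒ 21
(3) 21|_7 = 3·7 ↦ 3·8|_8 = 24 ⇒ 23

21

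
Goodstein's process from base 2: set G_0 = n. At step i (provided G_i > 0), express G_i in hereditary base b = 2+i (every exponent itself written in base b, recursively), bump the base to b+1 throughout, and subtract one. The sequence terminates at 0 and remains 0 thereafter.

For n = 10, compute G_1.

83

base 2: 10 = 2^(2 + 1) + 2; at 3: 3^(3 + 1) + 3 = 84; next = 83
base 3: 83 = 3^(3 + 1) + 2; at 4: 4^(4 + 1) + 2 = 1026; next = 1025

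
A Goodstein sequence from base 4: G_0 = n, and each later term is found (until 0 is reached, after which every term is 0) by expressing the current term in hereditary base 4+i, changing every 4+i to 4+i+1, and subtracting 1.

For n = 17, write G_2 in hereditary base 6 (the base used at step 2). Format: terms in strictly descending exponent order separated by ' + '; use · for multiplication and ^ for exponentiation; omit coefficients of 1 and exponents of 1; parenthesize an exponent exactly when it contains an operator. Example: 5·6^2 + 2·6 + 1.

step 0: 17 = 4^2 + 1; sub 5 for 4: 5^2 + 1; = 26; G_1 = 26−1 = 25
step 1: 25 = 5^2; sub 6 for 5: 6^2; = 36; G_2 = 36−1 = 35
step 2: 35 = 5·6 + 5; sub 7 for 6: 5·7 + 5; = 40; G_3 = 40−1 = 39

5·6 + 5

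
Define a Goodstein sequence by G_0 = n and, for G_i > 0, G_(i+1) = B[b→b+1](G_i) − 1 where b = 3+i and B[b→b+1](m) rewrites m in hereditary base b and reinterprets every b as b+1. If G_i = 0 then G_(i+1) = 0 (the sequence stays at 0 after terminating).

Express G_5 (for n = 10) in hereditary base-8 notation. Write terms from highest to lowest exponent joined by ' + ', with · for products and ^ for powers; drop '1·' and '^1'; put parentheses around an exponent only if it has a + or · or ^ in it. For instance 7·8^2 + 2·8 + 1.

4·8 + 1

(0) 10|_3 = 3^2 + 1 ↦ 4^2 + 1|_4 = 17 ⇒ 16
(1) 16|_4 = 4^2 ↦ 5^2|_5 = 25 ⇒ 24
(2) 24|_5 = 4·5 + 4 ↦ 4·6 + 4|_6 = 28 ⇒ 27
(3) 27|_6 = 4·6 + 3 ↦ 4·7 + 3|_7 = 31 ⇒ 30
(4) 30|_7 = 4·7 + 2 ↦ 4·8 + 2|_8 = 34 ⇒ 33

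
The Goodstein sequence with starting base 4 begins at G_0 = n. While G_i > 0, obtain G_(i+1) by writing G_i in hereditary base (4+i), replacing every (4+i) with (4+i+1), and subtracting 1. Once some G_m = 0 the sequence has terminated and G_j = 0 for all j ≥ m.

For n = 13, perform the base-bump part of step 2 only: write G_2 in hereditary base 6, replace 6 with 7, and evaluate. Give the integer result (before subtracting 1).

[0] 13 ≡ 3·4 + 1 (base 4). Lift 5: 16. −1: 15.
[1] 15 ≡ 3·5 (base 5). Lift 6: 18. −1: 17.
[2] 17 ≡ 2·6 + 5 (base 6). Lift 7: 19. −1: 18.

19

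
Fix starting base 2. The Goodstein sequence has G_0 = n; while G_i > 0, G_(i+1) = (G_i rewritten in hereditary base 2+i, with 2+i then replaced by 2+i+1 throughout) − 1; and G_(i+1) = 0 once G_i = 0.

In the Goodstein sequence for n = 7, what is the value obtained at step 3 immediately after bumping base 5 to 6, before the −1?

step 0: 7 = 2^2 + 2 + 1; sub 3 for 2: 3^3 + 3 + 1; = 31; G_1 = 31−1 = 30
step 1: 30 = 3^3 + 3; sub 4 for 3: 4^4 + 4; = 260; G_2 = 260−1 = 259
step 2: 259 = 4^4 + 3; sub 5 for 4: 5^5 + 3; = 3128; G_3 = 3128−1 = 3127

46658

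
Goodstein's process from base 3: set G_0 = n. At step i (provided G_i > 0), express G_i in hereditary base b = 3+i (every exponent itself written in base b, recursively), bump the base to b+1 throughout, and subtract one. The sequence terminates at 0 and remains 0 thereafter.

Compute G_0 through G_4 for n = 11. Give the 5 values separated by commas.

[0] 11 ≡ 3^2 + 2 (base 3). Lift 4: 18. −1: 17.
[1] 17 ≡ 4^2 + 1 (base 4). Lift 5: 26. −1: 25.
[2] 25 ≡ 5^2 (base 5). Lift 6: 36. −1: 35.
[3] 35 ≡ 5·6 + 5 (base 6). Lift 7: 40. −1: 39.

11, 17, 25, 35, 39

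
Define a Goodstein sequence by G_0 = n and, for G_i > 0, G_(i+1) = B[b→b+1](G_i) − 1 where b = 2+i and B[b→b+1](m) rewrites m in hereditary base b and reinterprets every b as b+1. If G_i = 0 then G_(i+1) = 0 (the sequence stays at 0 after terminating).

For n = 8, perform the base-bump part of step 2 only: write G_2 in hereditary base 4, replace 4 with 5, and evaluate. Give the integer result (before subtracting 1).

i=0: 8 = 2^(2 + 1) (b=2); 2→3: 3^(3 + 1) = 81; 81−1 = 80
i=1: 80 = 2·3^3 + 2·3^2 + 2·3 + 2 (b=3); 3→4: 2·4^4 + 2·4^2 + 2·4 + 2 = 554; 554−1 = 553
i=2: 553 = 2·4^4 + 2·4^2 + 2·4 + 1 (b=4); 4→5: 2·5^5 + 2·5^2 + 2·5 + 1 = 6311; 6311−1 = 6310

6311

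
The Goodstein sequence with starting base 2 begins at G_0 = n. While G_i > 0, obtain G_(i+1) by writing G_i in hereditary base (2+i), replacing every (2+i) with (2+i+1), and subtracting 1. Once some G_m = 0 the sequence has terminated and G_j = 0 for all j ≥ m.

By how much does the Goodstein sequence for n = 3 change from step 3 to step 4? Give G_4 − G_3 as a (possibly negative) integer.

-1

G_0=3  [base 2] 2 + 1  →[2↦3]→  3 + 1 = 4  −1 ⇒ G_1=3
G_1=3  [base 3] 3  →[3↦4]→  4 = 4  −1 ⇒ G_2=3
G_2=3  [base 4] 3  →[4↦5]→  3 = 3  −1 ⇒ G_3=2
G_3=2  [base 5] 2  →[5↦6]→  2 = 2  −1 ⇒ G_4=1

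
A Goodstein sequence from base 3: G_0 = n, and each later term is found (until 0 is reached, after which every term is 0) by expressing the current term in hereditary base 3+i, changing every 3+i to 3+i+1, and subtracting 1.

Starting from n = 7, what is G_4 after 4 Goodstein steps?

step 0: 7 = 2·3 + 1; sub 4 for 3: 2·4 + 1; = 9; G_1 = 9−1 = 8
step 1: 8 = 2·4; sub 5 for 4: 2·5; = 10; G_2 = 10−1 = 9
step 2: 9 = 5 + 4; sub 6 for 5: 6 + 4; = 10; G_3 = 10−1 = 9
step 3: 9 = 6 + 3; sub 7 for 6: 7 + 3; = 10; G_4 = 10−1 = 9
step 4: 9 = 7 + 2; sub 8 for 7: 8 + 2; = 10; G_5 = 10−1 = 9

9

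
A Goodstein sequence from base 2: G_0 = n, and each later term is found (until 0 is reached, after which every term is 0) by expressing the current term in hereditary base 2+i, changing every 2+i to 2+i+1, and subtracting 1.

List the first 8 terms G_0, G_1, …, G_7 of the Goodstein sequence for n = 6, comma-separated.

6, 29, 257, 3125, 46655, 98039, 187243, 332147

6 —HB2→ 2^2 + 2 —bump→ 3^3 + 3 = 30 —(−1)→ 29
29 —HB3→ 3^3 + 2 —bump→ 4^4 + 2 = 258 —(−1)→ 257
257 —HB4→ 4^4 + 1 —bump→ 5^5 + 1 = 3126 —(−1)→ 3125
3125 —HB5→ 5^5 —bump→ 6^6 = 46656 —(−1)→ 46655
46655 —HB6→ 5·6^5 + 5·6^4 + 5·6^3 + 5·6^2 + 5·6 + 5 —bump→ 5·7^5 + 5·7^4 + 5·7^3 + 5·7^2 + 5·7 + 5 = 98040 —(−1)→ 98039
98039 —HB7→ 5·7^5 + 5·7^4 + 5·7^3 + 5·7^2 + 5·7 + 4 —bump→ 5·8^5 + 5·8^4 + 5·8^3 + 5·8^2 + 5·8 + 4 = 187244 —(−1)→ 187243
187243 —HB8→ 5·8^5 + 5·8^4 + 5·8^3 + 5·8^2 + 5·8 + 3 —bump→ 5·9^5 + 5·9^4 + 5·9^3 + 5·9^2 + 5·9 + 3 = 332148 —(−1)→ 332147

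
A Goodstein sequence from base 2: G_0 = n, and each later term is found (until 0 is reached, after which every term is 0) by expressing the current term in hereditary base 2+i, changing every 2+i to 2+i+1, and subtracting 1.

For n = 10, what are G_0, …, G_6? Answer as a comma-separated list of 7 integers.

10, 83, 1025, 15625, 279935, 4215754, 84073323

(0) 10|_2 = 2^(2 + 1) + 2 ↦ 3^(3 + 1) + 3|_3 = 84 ⇒ 83
(1) 83|_3 = 3^(3 + 1) + 2 ↦ 4^(4 + 1) + 2|_4 = 1026 ⇒ 1025
(2) 1025|_4 = 4^(4 + 1) + 1 ↦ 5^(5 + 1) + 1|_5 = 15626 ⇒ 15625
(3) 15625|_5 = 5^(5 + 1) ↦ 6^(6 + 1)|_6 = 279936 ⇒ 279935
(4) 279935|_6 = 5·6^6 + 5·6^5 + 5·6^4 + 5·6^3 + 5·6^2 + 5·6 + 5 ↦ 5·7^7 + 5·7^5 + 5·7^4 + 5·7^3 + 5·7^2 + 5·7 + 5|_7 = 4215755 ⇒ 4215754
(5) 4215754|_7 = 5·7^7 + 5·7^5 + 5·7^4 + 5·7^3 + 5·7^2 + 5·7 + 4 ↦ 5·8^8 + 5·8^5 + 5·8^4 + 5·8^3 + 5·8^2 + 5·8 + 4|_8 = 84073324 ⇒ 84073323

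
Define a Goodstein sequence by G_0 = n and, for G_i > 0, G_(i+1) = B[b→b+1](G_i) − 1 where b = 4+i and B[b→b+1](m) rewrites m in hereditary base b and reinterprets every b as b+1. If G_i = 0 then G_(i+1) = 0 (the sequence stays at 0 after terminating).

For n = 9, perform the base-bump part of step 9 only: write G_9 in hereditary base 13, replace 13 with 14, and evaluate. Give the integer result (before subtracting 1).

10

G_0 = 9. HB_4(9) = 2·4 + 1. Bump = 11. G_1 = 10.
G_1 = 10. HB_5(10) = 2·5. Bump = 12. G_2 = 11.
G_2 = 11. HB_6(11) = 6 + 5. Bump = 12. G_3 = 11.
G_3 = 11. HB_7(11) = 7 + 4. Bump = 12. G_4 = 11.
G_4 = 11. HB_8(11) = 8 + 3. Bump = 12. G_5 = 11.
G_5 = 11. HB_9(11) = 9 + 2. Bump = 12. G_6 = 11.
G_6 = 11. HB_10(11) = 10 + 1. Bump = 12. G_7 = 11.
G_7 = 11. HB_11(11) = 11. Bump = 12. G_8 = 11.
G_8 = 11. HB_12(11) = 11. Bump = 11. G_9 = 10.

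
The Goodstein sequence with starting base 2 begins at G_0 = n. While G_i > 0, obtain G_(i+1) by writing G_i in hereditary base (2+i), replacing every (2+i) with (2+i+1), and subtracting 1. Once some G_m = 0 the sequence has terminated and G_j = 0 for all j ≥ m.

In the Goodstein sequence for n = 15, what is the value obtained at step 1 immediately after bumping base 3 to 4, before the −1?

1284

i=0: 15 = 2^(2 + 1) + 2^2 + 2 + 1 (b=2); 2→3: 3^(3 + 1) + 3^3 + 3 + 1 = 112; 112−1 = 111
i=1: 111 = 3^(3 + 1) + 3^3 + 3 (b=3); 3→4: 4^(4 + 1) + 4^4 + 4 = 1284; 1284−1 = 1283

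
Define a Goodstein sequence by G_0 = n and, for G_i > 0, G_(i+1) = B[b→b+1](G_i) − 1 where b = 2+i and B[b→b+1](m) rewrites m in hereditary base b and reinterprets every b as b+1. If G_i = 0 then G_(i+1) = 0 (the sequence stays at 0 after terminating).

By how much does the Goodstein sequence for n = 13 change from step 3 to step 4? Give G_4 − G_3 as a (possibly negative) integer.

264619

G_0 = 13. HB_2(13) = 2^(2 + 1) + 2^2 + 1. Bump = 109. G_1 = 108.
G_1 = 108. HB_3(108) = 3^(3 + 1) + 3^3. Bump = 1280. G_2 = 1279.
G_2 = 1279. HB_4(1279) = 4^(4 + 1) + 3·4^3 + 3·4^2 + 3·4 + 3. Bump = 16093. G_3 = 16092.
G_3 = 16092. HB_5(16092) = 5^(5 + 1) + 3·5^3 + 3·5^2 + 3·5 + 2. Bump = 280712. G_4 = 280711.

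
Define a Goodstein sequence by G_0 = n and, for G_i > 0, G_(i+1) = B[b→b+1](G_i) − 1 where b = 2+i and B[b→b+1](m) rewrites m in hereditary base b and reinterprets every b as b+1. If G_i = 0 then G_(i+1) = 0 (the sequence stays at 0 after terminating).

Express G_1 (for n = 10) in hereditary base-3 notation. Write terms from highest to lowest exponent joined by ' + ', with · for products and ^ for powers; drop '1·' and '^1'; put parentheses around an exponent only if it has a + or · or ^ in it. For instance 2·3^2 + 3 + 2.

3^(3 + 1) + 2

G_0 = 10. HB_2(10) = 2^(2 + 1) + 2. Bump = 84. G_1 = 83.
G_1 = 83. HB_3(83) = 3^(3 + 1) + 2. Bump = 1026. G_2 = 1025.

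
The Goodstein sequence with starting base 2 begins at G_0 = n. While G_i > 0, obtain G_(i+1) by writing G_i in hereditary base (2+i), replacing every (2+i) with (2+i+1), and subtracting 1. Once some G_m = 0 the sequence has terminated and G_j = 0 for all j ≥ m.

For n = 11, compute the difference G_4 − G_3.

264310

base 2: 11 = 2^(2 + 1) + 2 + 1; at 3: 3^(3 + 1) + 3 + 1 = 85; next = 84
base 3: 84 = 3^(3 + 1) + 3; at 4: 4^(4 + 1) + 4 = 1028; next = 1027
base 4: 1027 = 4^(4 + 1) + 3; at 5: 5^(5 + 1) + 3 = 15628; next = 15627
base 5: 15627 = 5^(5 + 1) + 2; at 6: 6^(6 + 1) + 2 = 279938; next = 279937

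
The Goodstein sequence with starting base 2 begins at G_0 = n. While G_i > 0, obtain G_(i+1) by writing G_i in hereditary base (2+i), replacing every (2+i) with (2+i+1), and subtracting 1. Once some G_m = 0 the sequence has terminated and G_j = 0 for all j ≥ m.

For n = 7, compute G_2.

(0) 7|_2 = 2^2 + 2 + 1 ↦ 3^3 + 3 + 1|_3 = 31 ⇒ 30
(1) 30|_3 = 3^3 + 3 ↦ 4^4 + 4|_4 = 260 ⇒ 259
(2) 259|_4 = 4^4 + 3 ↦ 5^5 + 3|_5 = 3128 ⇒ 3127

259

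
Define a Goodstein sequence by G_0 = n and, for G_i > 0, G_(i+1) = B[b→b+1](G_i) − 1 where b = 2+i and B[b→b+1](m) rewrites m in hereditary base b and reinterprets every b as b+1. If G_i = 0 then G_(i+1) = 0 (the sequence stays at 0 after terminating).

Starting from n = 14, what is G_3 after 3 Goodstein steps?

14 —HB2→ 2^(2 + 1) + 2^2 + 2 —bump→ 3^(3 + 1) + 3^3 + 3 = 111 —(−1)→ 110
110 —HB3→ 3^(3 + 1) + 3^3 + 2 —bump→ 4^(4 + 1) + 4^4 + 2 = 1282 —(−1)→ 1281
1281 —HB4→ 4^(4 + 1) + 4^4 + 1 —bump→ 5^(5 + 1) + 5^5 + 1 = 18751 —(−1)→ 18750

18750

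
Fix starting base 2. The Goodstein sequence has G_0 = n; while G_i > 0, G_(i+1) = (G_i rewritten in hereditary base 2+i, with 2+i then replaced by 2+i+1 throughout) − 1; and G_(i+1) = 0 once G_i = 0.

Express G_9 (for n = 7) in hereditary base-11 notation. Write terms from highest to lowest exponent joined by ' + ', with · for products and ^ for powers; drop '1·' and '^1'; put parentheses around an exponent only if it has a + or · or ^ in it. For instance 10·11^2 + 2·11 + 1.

7·11^7 + 7·11^6 + 7·11^5 + 7·11^4 + 7·11^3 + 7·11^2 + 7·11 + 4

step 0: 7 = 2^2 + 2 + 1; sub 3 for 2: 3^3 + 3 + 1; = 31; G_1 = 31−1 = 30
step 1: 30 = 3^3 + 3; sub 4 for 3: 4^4 + 4; = 260; G_2 = 260−1 = 259
step 2: 259 = 4^4 + 3; sub 5 for 4: 5^5 + 3; = 3128; G_3 = 3128−1 = 3127
step 3: 3127 = 5^5 + 2; sub 6 for 5: 6^6 + 2; = 46658; G_4 = 46658−1 = 46657
step 4: 46657 = 6^6 + 1; sub 7 for 6: 7^7 + 1; = 823544; G_5 = 823544−1 = 823543
step 5: 823543 = 7^7; sub 8 for 7: 8^8; = 16777216; G_6 = 16777216−1 = 16777215
step 6: 16777215 = 7·8^7 + 7·8^6 + 7·8^5 + 7·8^4 + 7·8^3 + 7·8^2 + 7·8 + 7; sub 9 for 8: 7·9^7 + 7·9^6 + 7·9^5 + 7·9^4 + 7·9^3 + 7·9^2 + 7·9 + 7; = 37665880; G_7 = 37665880−1 = 37665879
step 7: 37665879 = 7·9^7 + 7·9^6 + 7·9^5 + 7·9^4 + 7·9^3 + 7·9^2 + 7·9 + 6; sub 10 for 9: 7·10^7 + 7·10^6 + 7·10^5 + 7·10^4 + 7·10^3 + 7·10^2 + 7·10 + 6; = 77777776; G_8 = 77777776−1 = 77777775
step 8: 77777775 = 7·10^7 + 7·10^6 + 7·10^5 + 7·10^4 + 7·10^3 + 7·10^2 + 7·10 + 5; sub 11 for 10: 7·11^7 + 7·11^6 + 7·11^5 + 7·11^4 + 7·11^3 + 7·11^2 + 7·11 + 5; = 150051214; G_9 = 150051214−1 = 150051213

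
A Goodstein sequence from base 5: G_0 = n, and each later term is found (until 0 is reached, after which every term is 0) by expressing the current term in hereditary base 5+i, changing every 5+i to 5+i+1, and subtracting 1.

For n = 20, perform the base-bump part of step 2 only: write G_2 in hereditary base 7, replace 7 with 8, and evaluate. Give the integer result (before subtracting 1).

28

i=0: 20 = 4·5 (b=5); 5→6: 4·6 = 24; 24−1 = 23
i=1: 23 = 3·6 + 5 (b=6); 6→7: 3·7 + 5 = 26; 26−1 = 25
i=2: 25 = 3·7 + 4 (b=7); 7→8: 3·8 + 4 = 28; 28−1 = 27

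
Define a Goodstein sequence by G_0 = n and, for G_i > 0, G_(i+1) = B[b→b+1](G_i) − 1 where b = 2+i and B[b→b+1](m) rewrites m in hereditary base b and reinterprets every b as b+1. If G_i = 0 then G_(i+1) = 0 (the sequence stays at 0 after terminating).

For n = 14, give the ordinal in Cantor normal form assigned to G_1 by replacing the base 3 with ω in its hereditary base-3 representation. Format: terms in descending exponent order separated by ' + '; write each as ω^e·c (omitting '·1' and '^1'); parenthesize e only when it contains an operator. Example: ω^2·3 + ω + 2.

ω^(ω + 1) + ω^ω + 2

[0] 14 ≡ 2^(2 + 1) + 2^2 + 2 (base 2). Lift 3: 111. −1: 110.
[1] 110 ≡ 3^(3 + 1) + 3^3 + 2 (base 3). Lift 4: 1282. −1: 1281.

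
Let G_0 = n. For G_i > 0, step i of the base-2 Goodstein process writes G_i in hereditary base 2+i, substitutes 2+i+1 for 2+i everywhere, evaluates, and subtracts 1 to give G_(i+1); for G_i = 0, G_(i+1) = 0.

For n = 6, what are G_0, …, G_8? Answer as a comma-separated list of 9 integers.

G_0 = 6. HB_2(6) = 2^2 + 2. Bump = 30. G_1 = 29.
G_1 = 29. HB_3(29) = 3^3 + 2. Bump = 258. G_2 = 257.
G_2 = 257. HB_4(257) = 4^4 + 1. Bump = 3126. G_3 = 3125.
G_3 = 3125. HB_5(3125) = 5^5. Bump = 46656. G_4 = 46655.
G_4 = 46655. HB_6(46655) = 5·6^5 + 5·6^4 + 5·6^3 + 5·6^2 + 5·6 + 5. Bump = 98040. G_5 = 98039.
G_5 = 98039. HB_7(98039) = 5·7^5 + 5·7^4 + 5·7^3 + 5·7^2 + 5·7 + 4. Bump = 187244. G_6 = 187243.
G_6 = 187243. HB_8(187243) = 5·8^5 + 5·8^4 + 5·8^3 + 5·8^2 + 5·8 + 3. Bump = 332148. G_7 = 332147.
G_7 = 332147. HB_9(332147) = 5·9^5 + 5·9^4 + 5·9^3 + 5·9^2 + 5·9 + 2. Bump = 555552. G_8 = 555551.

6, 29, 257, 3125, 46655, 98039, 187243, 332147, 555551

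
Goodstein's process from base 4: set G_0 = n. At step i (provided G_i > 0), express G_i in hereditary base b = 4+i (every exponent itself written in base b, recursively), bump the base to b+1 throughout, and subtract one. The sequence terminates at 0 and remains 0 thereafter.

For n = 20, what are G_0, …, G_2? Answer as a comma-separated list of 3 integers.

base 4: 20 = 4^2 + 4; at 5: 5^2 + 5 = 30; next = 29
base 5: 29 = 5^2 + 4; at 6: 6^2 + 4 = 40; next = 39

20, 29, 39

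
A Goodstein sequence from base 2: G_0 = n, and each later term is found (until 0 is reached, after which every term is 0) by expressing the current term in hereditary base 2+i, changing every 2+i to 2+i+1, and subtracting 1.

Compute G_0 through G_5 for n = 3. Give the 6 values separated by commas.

i=0: 3 = 2 + 1 (b=2); 2→3: 3 + 1 = 4; 4−1 = 3
i=1: 3 = 3 (b=3); 3→4: 4 = 4; 4−1 = 3
i=2: 3 = 3 (b=4); 4→5: 3 = 3; 3−1 = 2
i=3: 2 = 2 (b=5); 5→6: 2 = 2; 2−1 = 1
i=4: 1 = 1 (b=6); 6→7: 1 = 1; 1−1 = 0

3, 3, 3, 2, 1, 0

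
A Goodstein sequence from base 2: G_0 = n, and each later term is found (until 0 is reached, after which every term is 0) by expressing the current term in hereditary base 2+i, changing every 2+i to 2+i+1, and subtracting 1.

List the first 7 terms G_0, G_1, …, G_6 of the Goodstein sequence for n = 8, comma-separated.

8, 80, 553, 6310, 93395, 1647195, 33554571

G_0 = 8. HB_2(8) = 2^(2 + 1). Bump = 81. G_1 = 80.
G_1 = 80. HB_3(80) = 2·3^3 + 2·3^2 + 2·3 + 2. Bump = 554. G_2 = 553.
G_2 = 553. HB_4(553) = 2·4^4 + 2·4^2 + 2·4 + 1. Bump = 6311. G_3 = 6310.
G_3 = 6310. HB_5(6310) = 2·5^5 + 2·5^2 + 2·5. Bump = 93396. G_4 = 93395.
G_4 = 93395. HB_6(93395) = 2·6^6 + 2·6^2 + 6 + 5. Bump = 1647196. G_5 = 1647195.
G_5 = 1647195. HB_7(1647195) = 2·7^7 + 2·7^2 + 7 + 4. Bump = 33554572. G_6 = 33554571.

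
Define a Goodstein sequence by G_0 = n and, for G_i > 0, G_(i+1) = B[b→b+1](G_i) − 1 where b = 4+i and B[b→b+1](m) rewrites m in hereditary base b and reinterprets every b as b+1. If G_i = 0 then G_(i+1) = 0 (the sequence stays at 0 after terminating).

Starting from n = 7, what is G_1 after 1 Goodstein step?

[0] 7 ≡ 4 + 3 (base 4). Lift 5: 8. −1: 7.
[1] 7 ≡ 5 + 2 (base 5). Lift 6: 8. −1: 7.

7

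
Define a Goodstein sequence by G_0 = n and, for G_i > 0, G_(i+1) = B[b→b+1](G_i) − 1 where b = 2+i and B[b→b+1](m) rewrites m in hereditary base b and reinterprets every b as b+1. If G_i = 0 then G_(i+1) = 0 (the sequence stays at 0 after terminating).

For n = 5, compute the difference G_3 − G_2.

212

5 —HB2→ 2^2 + 1 —bump→ 3^3 + 1 = 28 —(−1)→ 27
27 —HB3→ 3^3 —bump→ 4^4 = 256 —(−1)→ 255
255 —HB4→ 3·4^3 + 3·4^2 + 3·4 + 3 —bump→ 3·5^3 + 3·5^2 + 3·5 + 3 = 468 —(−1)→ 467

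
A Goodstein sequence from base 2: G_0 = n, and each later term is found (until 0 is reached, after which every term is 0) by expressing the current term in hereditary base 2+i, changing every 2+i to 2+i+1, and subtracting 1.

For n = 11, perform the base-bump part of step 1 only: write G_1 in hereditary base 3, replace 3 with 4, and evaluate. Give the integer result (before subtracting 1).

[0] 11 ≡ 2^(2 + 1) + 2 + 1 (base 2). Lift 3: 85. −1: 84.
[1] 84 ≡ 3^(3 + 1) + 3 (base 3). Lift 4: 1028. −1: 1027.

1028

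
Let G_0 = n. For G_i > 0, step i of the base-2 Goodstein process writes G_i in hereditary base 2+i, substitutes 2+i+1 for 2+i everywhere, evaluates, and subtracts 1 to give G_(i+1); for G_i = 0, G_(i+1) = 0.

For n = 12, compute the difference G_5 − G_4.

5484891

i=0: 12 = 2^(2 + 1) + 2^2 (b=2); 2→3: 3^(3 + 1) + 3^3 = 108; 108−1 = 107
i=1: 107 = 3^(3 + 1) + 2·3^2 + 2·3 + 2 (b=3); 3→4: 4^(4 + 1) + 2·4^2 + 2·4 + 2 = 1066; 1066−1 = 1065
i=2: 1065 = 4^(4 + 1) + 2·4^2 + 2·4 + 1 (b=4); 4→5: 5^(5 + 1) + 2·5^2 + 2·5 + 1 = 15686; 15686−1 = 15685
i=3: 15685 = 5^(5 + 1) + 2·5^2 + 2·5 (b=5); 5→6: 6^(6 + 1) + 2·6^2 + 2·6 = 280020; 280020−1 = 280019
i=4: 280019 = 6^(6 + 1) + 2·6^2 + 6 + 5 (b=6); 6→7: 7^(7 + 1) + 2·7^2 + 7 + 5 = 5764911; 5764911−1 = 5764910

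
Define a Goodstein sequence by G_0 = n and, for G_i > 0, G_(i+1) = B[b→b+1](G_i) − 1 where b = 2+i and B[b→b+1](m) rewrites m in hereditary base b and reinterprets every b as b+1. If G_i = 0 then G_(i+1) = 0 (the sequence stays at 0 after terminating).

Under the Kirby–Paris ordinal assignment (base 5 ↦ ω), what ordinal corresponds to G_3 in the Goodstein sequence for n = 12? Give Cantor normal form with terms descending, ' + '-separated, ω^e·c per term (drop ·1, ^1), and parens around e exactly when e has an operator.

G_0=12  [base 2] 2^(2 + 1) + 2^2  →[2↦3]→  3^(3 + 1) + 3^3 = 108  −1 ⇒ G_1=107
G_1=107  [base 3] 3^(3 + 1) + 2·3^2 + 2·3 + 2  →[3↦4]→  4^(4 + 1) + 2·4^2 + 2·4 + 2 = 1066  −1 ⇒ G_2=1065
G_2=1065  [base 4] 4^(4 + 1) + 2·4^2 + 2·4 + 1  →[4↦5]→  5^(5 + 1) + 2·5^2 + 2·5 + 1 = 15686  −1 ⇒ G_3=15685

ω^(ω + 1) + ω^2·2 + ω·2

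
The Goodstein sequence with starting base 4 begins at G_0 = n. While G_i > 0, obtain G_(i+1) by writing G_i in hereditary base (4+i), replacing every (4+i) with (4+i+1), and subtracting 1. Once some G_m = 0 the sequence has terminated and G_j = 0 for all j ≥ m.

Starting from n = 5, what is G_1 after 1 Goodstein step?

5

[0] 5 ≡ 4 + 1 (base 4). Lift 5: 6. −1: 5.
[1] 5 ≡ 5 (base 5). Lift 6: 6. −1: 5.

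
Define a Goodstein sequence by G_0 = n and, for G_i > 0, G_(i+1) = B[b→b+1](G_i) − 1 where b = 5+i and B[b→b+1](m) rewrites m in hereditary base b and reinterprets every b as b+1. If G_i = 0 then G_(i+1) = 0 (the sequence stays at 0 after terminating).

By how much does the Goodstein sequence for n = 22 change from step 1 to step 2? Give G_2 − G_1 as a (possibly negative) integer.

3

G_0=22  [base 5] 4·5 + 2  →[5↦6]→  4·6 + 2 = 26  −1 ⇒ G_1=25
G_1=25  [base 6] 4·6 + 1  →[6↦7]→  4·7 + 1 = 29  −1 ⇒ G_2=28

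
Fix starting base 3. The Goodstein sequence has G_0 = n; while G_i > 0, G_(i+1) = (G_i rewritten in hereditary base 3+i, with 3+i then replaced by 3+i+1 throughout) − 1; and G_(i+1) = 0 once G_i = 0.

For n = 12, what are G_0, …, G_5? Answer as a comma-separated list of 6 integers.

12 —HB3→ 3^2 + 3 —bump→ 4^2 + 4 = 20 —(−1)→ 19
19 —HB4→ 4^2 + 3 —bump→ 5^2 + 3 = 28 —(−1)→ 27
27 —HB5→ 5^2 + 2 —bump→ 6^2 + 2 = 38 —(−1)→ 37
37 —HB6→ 6^2 + 1 —bump→ 7^2 + 1 = 50 —(−1)→ 49
49 —HB7→ 7^2 —bump→ 8^2 = 64 —(−1)→ 63

12, 19, 27, 37, 49, 63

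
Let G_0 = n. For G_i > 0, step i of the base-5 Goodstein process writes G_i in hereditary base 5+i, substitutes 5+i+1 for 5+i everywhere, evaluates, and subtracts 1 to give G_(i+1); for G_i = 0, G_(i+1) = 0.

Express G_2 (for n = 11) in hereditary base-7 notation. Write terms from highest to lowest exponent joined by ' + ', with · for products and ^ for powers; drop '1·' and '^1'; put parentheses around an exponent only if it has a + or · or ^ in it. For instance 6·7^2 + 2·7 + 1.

G_0 = 11. HB_5(11) = 2·5 + 1. Bump = 13. G_1 = 12.
G_1 = 12. HB_6(12) = 2·6. Bump = 14. G_2 = 13.
G_2 = 13. HB_7(13) = 7 + 6. Bump = 14. G_3 = 13.

7 + 6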